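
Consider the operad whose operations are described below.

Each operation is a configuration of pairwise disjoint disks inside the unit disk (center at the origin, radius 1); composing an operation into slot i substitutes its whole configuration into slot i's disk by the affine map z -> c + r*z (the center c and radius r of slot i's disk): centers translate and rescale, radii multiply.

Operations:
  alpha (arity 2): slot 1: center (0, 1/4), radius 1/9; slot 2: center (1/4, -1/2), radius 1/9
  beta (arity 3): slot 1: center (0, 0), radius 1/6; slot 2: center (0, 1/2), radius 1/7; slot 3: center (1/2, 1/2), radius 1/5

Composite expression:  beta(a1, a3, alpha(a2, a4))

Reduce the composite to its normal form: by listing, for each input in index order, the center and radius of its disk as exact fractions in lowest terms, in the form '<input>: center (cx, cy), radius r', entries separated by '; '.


a1: center (0, 0), radius 1/6; a2: center (1/2, 11/20), radius 1/45; a3: center (0, 1/2), radius 1/7; a4: center (11/20, 2/5), radius 1/45

Below beta, radii multiply path by path; the a-disk centers shift.
input a1: applying the 1 nested substitution gives center (0, 0), radius 1/6
input a3: applying the 1 nested substitution gives center (0, 1/2), radius 1/7
input a2: applying the 2 nested substitutions gives center (1/2, 11/20), radius 1/45
input a4: applying the 2 nested substitutions gives center (11/20, 2/5), radius 1/45


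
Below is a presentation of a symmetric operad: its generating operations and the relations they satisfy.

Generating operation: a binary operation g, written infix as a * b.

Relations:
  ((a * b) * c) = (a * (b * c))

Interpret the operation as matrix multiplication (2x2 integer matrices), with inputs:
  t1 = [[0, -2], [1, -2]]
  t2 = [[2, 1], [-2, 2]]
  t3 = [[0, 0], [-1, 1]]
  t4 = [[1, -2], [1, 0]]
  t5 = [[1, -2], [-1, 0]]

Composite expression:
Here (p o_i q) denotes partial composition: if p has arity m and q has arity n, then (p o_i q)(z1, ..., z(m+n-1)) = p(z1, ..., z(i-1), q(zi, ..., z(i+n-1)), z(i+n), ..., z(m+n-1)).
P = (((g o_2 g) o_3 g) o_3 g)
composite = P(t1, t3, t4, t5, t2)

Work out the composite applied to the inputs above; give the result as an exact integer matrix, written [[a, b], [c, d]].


[[8, 4], [8, 4]]

(t4 * t5) = [[3, -2], [1, -2]]
((t4 * t5) * t2) = [[10, -1], [6, -3]]
(t3 * ((t4 * t5) * t2)) = [[0, 0], [-4, -2]]
(t1 * (t3 * ((t4 * t5) * t2))) = [[8, 4], [8, 4]]


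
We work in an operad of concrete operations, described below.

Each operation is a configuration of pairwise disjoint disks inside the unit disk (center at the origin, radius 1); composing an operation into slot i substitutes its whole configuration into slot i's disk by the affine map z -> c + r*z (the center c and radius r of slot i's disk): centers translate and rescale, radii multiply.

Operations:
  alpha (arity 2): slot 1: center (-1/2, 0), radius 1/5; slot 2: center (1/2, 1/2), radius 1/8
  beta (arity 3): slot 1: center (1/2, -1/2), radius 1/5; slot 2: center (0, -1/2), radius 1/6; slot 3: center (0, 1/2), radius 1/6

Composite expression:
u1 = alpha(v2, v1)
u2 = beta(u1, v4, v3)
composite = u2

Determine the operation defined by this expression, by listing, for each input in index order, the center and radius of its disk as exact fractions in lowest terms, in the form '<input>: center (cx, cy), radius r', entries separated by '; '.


v1: center (3/5, -2/5), radius 1/40; v2: center (2/5, -1/2), radius 1/25; v3: center (0, 1/2), radius 1/6; v4: center (0, -1/2), radius 1/6

Follow each v-input down from beta: c' goes to c + r*c', radius to r*r'.
v2: after 2 affine steps, its disk has center (2/5, -1/2), radius 1/25
v1: after 2 affine steps, its disk has center (3/5, -2/5), radius 1/40
v4: after 1 affine step, its disk has center (0, -1/2), radius 1/6
v3: after 1 affine step, its disk has center (0, 1/2), radius 1/6


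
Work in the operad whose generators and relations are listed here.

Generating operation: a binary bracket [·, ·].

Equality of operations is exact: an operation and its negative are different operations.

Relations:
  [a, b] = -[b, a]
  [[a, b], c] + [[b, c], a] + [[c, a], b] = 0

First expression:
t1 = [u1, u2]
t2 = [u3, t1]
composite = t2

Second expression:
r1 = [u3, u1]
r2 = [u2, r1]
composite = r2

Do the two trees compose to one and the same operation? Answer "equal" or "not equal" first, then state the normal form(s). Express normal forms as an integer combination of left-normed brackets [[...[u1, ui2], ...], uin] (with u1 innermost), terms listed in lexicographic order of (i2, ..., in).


not equal: they reduce to -[[u1, u2], u3] and [[u1, u3], u2]

Reducing the first expression gives -[[u1, u2], u3]
Reducing the second expression gives [[u1, u3], u2]
Distinct normal forms: not equal.


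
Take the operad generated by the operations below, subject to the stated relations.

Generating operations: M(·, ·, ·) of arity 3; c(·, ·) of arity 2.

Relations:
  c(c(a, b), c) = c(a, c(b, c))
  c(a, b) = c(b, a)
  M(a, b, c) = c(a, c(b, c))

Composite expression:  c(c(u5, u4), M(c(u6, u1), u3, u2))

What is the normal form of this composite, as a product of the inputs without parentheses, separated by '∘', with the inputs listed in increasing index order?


Both nesting and order wash out for c; what remains is which u's occur.
c(u5, u4) flattens to u5 ∘ u4
c(u6, u1) flattens to u6 ∘ u1
M(c(u6, u1), u3, u2) flattens to u6 ∘ u1 ∘ u3 ∘ u2
c(c(u5, u4), M(c(u6, u1), u3, u2)) flattens to u5 ∘ u4 ∘ u6 ∘ u1 ∘ u3 ∘ u2
putting the inputs in ascending order: u1 ∘ u2 ∘ u3 ∘ u4 ∘ u5 ∘ u6

u1 ∘ u2 ∘ u3 ∘ u4 ∘ u5 ∘ u6


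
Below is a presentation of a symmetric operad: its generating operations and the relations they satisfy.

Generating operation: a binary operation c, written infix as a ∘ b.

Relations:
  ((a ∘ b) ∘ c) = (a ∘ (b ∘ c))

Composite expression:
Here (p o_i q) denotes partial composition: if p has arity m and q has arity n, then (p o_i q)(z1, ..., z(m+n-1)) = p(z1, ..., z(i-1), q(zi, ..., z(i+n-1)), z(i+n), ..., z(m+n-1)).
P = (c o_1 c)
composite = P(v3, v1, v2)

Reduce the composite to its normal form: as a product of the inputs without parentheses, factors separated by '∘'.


v3 ∘ v1 ∘ v2

All parenthesizations of c agree; list the v-inputs left to right.
(v3 ∘ v1) collapses to v3 ∘ v1
((v3 ∘ v1) ∘ v2) collapses to v3 ∘ v1 ∘ v2


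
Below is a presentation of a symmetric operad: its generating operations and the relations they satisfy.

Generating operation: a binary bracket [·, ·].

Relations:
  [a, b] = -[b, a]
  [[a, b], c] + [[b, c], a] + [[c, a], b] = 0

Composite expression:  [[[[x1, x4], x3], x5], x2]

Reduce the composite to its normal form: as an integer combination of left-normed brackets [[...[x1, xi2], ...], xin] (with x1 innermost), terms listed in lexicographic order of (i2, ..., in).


[[[[x1, x4], x3], x5], x2]

In the tensor algebra, words opening x1 carry the x1-anchored form.
Composite bracket: [[[[x1, x4], x3], x5], x2]
Each bracket splits as ab - ba, giving 16 signed words (2^4 = 16).
The x1-initial words carry the normal form:
  x1x4x3x5x2 (sign +1) contributes +[[[[x1, x4], x3], x5], x2]


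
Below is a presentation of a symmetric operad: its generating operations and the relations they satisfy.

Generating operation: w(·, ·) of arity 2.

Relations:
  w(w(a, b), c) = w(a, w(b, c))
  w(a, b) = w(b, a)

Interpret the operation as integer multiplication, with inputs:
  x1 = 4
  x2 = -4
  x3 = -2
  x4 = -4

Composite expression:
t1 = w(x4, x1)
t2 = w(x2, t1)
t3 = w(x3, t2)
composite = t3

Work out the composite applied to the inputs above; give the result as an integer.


w(x4, x1) = -16
w(x2, w(x4, x1)) = 64
w(x3, w(x2, w(x4, x1))) = -128

-128


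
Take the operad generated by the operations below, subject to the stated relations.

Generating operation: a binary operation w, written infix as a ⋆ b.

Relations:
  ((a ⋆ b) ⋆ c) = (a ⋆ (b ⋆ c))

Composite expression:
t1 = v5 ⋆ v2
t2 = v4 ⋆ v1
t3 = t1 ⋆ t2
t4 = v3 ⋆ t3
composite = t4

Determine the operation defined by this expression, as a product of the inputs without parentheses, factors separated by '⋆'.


v3 ⋆ v5 ⋆ v2 ⋆ v4 ⋆ v1

Associativity of w dissolves the nesting; only the v-input order survives.
(v5 ⋆ v2) collapses to v5 ⋆ v2
(v4 ⋆ v1) collapses to v4 ⋆ v1
((v5 ⋆ v2) ⋆ (v4 ⋆ v1)) collapses to v5 ⋆ v2 ⋆ v4 ⋆ v1
(v3 ⋆ ((v5 ⋆ v2) ⋆ (v4 ⋆ v1))) collapses to v3 ⋆ v5 ⋆ v2 ⋆ v4 ⋆ v1


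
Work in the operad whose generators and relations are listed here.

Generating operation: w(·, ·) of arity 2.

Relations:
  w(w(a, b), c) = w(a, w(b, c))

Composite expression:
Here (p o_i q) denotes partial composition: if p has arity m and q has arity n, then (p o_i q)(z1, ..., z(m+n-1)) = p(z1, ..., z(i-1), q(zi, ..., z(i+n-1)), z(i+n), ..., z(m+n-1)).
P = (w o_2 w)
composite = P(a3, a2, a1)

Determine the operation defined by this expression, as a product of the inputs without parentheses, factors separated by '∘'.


a3 ∘ a2 ∘ a1

Associativity of w dissolves the nesting; only the a-input order survives.
w(a2, a1) flattens to a2 ∘ a1
w(a3, w(a2, a1)) flattens to a3 ∘ a2 ∘ a1


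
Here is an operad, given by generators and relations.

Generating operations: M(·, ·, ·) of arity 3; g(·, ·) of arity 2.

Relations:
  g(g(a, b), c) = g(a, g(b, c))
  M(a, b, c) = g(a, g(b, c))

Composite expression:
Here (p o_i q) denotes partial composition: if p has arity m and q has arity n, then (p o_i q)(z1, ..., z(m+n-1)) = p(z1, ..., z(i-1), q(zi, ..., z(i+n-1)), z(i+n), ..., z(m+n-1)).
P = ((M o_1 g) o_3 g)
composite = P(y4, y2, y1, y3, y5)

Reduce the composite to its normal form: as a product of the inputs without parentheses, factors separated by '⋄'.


Under associativity of M, the answer is the y's in reading order.
g(y4, y2) collapses to y4 ⋄ y2
g(y1, y3) collapses to y1 ⋄ y3
M(g(y4, y2), g(y1, y3), y5) collapses to y4 ⋄ y2 ⋄ y1 ⋄ y3 ⋄ y5

y4 ⋄ y2 ⋄ y1 ⋄ y3 ⋄ y5


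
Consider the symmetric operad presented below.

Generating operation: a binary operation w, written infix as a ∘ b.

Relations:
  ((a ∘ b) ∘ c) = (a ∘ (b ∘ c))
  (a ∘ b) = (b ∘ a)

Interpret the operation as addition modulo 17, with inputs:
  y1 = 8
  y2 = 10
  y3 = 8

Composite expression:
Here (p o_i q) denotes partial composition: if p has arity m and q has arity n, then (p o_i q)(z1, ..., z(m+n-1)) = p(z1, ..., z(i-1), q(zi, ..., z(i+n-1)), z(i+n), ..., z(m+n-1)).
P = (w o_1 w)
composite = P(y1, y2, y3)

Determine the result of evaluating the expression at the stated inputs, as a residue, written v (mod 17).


9 (mod 17)

(y1 ∘ y2) = 1
((y1 ∘ y2) ∘ y3) = 9


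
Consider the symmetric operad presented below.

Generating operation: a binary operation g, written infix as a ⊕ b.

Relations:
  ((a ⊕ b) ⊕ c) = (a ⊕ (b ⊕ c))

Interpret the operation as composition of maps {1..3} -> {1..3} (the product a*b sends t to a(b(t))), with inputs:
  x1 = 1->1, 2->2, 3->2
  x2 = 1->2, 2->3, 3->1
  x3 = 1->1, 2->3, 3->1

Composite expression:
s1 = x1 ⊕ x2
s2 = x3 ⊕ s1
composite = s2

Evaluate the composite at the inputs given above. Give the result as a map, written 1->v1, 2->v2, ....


(x1 ⊕ x2) = 1->2, 2->2, 3->1
(x3 ⊕ (x1 ⊕ x2)) = 1->3, 2->3, 3->1

1->3, 2->3, 3->1


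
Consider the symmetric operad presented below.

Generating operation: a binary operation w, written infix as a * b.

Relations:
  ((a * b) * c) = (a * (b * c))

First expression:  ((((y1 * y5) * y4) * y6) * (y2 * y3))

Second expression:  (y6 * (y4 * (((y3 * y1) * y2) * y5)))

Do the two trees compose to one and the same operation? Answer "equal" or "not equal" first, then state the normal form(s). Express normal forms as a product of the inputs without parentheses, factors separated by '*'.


not equal — first y1 * y5 * y4 * y6 * y2 * y3, second y6 * y4 * y3 * y1 * y2 * y5

The first composite normalizes to y1 * y5 * y4 * y6 * y2 * y3
The second composite normalizes to y6 * y4 * y3 * y1 * y2 * y5
The normal forms differ: not equal.


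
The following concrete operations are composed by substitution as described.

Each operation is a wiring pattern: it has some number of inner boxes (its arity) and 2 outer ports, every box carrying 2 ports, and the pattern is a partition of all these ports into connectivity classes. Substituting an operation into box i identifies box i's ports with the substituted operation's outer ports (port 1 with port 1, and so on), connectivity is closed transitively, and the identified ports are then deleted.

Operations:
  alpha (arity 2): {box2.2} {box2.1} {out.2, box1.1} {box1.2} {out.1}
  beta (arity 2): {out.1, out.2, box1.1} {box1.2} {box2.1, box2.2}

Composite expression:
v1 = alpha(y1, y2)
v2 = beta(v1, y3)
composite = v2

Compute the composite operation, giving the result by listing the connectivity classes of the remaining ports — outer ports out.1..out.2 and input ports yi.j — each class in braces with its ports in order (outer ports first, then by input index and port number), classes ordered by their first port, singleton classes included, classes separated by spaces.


{out.1, out.2} {y1.1} {y1.2} {y2.1} {y2.2} {y3.1, y3.2}

Substituting into beta glues patterns; closure does the rest.
the subtree at alpha composes to {out.1} {out.2, y1.1} {y1.2} {y2.1} {y2.2} on (y1, y2); out.j = own outer ports
the subtree at beta composes to {out.1, out.2} {y1.1} {y1.2} {y2.1} {y2.2} {y3.1, y3.2} on (y1, y2, y3); out.j = own outer ports


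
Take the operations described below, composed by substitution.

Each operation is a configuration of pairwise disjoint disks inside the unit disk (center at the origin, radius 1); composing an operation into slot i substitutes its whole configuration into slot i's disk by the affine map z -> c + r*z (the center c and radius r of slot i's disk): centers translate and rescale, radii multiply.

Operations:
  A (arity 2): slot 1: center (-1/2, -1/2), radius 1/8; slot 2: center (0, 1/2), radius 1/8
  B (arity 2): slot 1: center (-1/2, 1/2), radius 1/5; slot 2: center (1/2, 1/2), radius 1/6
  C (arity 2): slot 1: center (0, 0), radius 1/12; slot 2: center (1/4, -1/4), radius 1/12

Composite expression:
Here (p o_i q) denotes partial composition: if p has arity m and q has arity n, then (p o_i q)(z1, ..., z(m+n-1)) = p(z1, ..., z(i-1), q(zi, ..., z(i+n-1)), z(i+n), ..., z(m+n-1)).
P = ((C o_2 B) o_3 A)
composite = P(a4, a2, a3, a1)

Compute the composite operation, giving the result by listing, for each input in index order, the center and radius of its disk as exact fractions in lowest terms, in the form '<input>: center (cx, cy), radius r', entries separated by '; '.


Below C, radii multiply path by path; the a-disk centers shift.
a4: after 1 affine step, its disk has center (0, 0), radius 1/12
a2: after 2 affine steps, its disk has center (5/24, -5/24), radius 1/60
a3: after 3 affine steps, its disk has center (41/144, -31/144), radius 1/576
a1: after 3 affine steps, its disk has center (7/24, -29/144), radius 1/576

a1: center (7/24, -29/144), radius 1/576; a2: center (5/24, -5/24), radius 1/60; a3: center (41/144, -31/144), radius 1/576; a4: center (0, 0), radius 1/12


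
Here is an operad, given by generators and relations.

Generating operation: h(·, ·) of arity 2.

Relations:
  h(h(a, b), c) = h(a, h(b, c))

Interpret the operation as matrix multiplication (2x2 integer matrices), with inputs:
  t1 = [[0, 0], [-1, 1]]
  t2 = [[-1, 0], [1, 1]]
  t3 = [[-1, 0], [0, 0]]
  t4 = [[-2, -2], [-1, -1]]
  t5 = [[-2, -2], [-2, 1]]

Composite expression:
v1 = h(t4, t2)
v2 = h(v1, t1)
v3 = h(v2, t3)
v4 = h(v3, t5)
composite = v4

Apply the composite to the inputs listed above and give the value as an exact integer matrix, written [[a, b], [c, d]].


[[4, 4], [2, 2]]

h(t4, t2) = [[0, -2], [0, -1]]
h(h(t4, t2), t1) = [[2, -2], [1, -1]]
h(h(h(t4, t2), t1), t3) = [[-2, 0], [-1, 0]]
h(h(h(h(t4, t2), t1), t3), t5) = [[4, 4], [2, 2]]


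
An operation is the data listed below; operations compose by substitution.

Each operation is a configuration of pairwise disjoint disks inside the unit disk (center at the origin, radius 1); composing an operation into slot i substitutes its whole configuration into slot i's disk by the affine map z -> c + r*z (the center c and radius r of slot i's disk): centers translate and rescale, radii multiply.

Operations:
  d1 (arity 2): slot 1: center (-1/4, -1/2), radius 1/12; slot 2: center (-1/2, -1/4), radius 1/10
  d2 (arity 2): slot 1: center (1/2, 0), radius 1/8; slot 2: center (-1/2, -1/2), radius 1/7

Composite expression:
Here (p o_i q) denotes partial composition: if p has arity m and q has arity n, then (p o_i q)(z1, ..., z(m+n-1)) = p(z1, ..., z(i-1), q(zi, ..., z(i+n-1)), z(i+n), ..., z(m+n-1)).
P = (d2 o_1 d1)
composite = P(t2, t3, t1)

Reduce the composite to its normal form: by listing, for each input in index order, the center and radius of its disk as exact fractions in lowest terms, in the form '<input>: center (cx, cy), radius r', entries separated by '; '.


t1: center (-1/2, -1/2), radius 1/7; t2: center (15/32, -1/16), radius 1/96; t3: center (7/16, -1/32), radius 1/80

Follow each t-input down from d2: c' goes to c + r*c', radius to r*r'.
tracing t2 down its 2-map path: center (15/32, -1/16), radius 1/96
tracing t3 down its 2-map path: center (7/16, -1/32), radius 1/80
tracing t1 down its 1-map path: center (-1/2, -1/2), radius 1/7


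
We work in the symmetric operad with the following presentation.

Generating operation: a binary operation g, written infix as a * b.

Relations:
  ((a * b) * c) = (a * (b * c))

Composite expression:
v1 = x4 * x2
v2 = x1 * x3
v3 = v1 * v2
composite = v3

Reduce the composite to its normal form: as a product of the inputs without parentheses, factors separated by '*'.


Key point: g is associative — brackets drop, the x-order remains.
(x4 * x2) flattens to x4 * x2
(x1 * x3) flattens to x1 * x3
((x4 * x2) * (x1 * x3)) flattens to x4 * x2 * x1 * x3

x4 * x2 * x1 * x3


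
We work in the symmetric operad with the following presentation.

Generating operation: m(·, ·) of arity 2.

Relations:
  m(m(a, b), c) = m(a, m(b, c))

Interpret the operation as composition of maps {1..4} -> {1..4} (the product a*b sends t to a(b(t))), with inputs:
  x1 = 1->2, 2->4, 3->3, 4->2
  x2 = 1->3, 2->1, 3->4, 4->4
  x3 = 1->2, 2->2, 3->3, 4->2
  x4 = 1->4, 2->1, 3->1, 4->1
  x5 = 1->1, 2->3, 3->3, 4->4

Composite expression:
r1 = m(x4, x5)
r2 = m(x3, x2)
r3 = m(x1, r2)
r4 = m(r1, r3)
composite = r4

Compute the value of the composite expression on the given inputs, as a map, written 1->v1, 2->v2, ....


1->1, 2->1, 3->1, 4->1

m(x4, x5) = 1->4, 2->1, 3->1, 4->1
m(x3, x2) = 1->3, 2->2, 3->2, 4->2
m(x1, m(x3, x2)) = 1->3, 2->4, 3->4, 4->4
m(m(x4, x5), m(x1, m(x3, x2))) = 1->1, 2->1, 3->1, 4->1


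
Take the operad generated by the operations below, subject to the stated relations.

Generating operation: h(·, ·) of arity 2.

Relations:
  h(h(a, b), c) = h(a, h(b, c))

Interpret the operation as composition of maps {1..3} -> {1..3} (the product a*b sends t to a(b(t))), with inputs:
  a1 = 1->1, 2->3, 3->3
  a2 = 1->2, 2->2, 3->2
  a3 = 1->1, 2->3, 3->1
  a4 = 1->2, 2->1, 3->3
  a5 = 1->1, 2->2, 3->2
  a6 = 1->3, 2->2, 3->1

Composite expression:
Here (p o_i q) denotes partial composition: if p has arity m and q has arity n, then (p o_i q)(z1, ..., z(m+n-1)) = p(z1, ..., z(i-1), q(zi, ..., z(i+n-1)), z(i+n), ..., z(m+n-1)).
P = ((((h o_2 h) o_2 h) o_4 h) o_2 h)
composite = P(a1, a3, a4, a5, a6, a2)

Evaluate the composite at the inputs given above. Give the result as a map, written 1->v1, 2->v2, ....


1->1, 2->1, 3->1

h(a3, a4) = 1->3, 2->1, 3->1
h(h(a3, a4), a5) = 1->3, 2->1, 3->1
h(a6, a2) = 1->2, 2->2, 3->2
h(h(h(a3, a4), a5), h(a6, a2)) = 1->1, 2->1, 3->1
h(a1, h(h(h(a3, a4), a5), h(a6, a2))) = 1->1, 2->1, 3->1


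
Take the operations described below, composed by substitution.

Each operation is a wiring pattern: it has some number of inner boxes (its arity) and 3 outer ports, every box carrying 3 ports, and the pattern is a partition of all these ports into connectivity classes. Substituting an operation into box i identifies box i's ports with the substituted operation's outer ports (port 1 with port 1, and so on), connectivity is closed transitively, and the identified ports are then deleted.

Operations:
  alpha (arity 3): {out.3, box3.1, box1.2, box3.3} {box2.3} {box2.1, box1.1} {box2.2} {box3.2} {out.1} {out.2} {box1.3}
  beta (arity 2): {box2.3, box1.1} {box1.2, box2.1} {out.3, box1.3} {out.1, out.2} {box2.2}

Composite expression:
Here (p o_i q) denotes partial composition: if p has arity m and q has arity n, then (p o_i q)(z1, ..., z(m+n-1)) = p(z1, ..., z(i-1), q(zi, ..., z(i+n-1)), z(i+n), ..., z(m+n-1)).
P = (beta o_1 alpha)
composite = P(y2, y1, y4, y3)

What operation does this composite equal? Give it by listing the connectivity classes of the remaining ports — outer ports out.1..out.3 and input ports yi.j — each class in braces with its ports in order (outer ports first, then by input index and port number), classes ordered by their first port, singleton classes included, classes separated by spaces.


{out.1, out.2} {out.3, y2.2, y4.1, y4.3} {y1.1, y2.1} {y1.2} {y1.3} {y2.3} {y3.1} {y3.2} {y3.3} {y4.2}

Two ports join when wires chain via beta-identified ports.
stage alpha: inputs (y2, y1, y4), connectivity {out.1} {out.2} {out.3, y2.2, y4.1, y4.3} {y1.1, y2.1} {y1.2} {y1.3} {y2.3} {y4.2}, out.j its boundary
stage beta: inputs (y2, y1, y4, y3), connectivity {out.1, out.2} {out.3, y2.2, y4.1, y4.3} {y1.1, y2.1} {y1.2} {y1.3} {y2.3} {y3.1} {y3.2} {y3.3} {y4.2}, out.j its boundary


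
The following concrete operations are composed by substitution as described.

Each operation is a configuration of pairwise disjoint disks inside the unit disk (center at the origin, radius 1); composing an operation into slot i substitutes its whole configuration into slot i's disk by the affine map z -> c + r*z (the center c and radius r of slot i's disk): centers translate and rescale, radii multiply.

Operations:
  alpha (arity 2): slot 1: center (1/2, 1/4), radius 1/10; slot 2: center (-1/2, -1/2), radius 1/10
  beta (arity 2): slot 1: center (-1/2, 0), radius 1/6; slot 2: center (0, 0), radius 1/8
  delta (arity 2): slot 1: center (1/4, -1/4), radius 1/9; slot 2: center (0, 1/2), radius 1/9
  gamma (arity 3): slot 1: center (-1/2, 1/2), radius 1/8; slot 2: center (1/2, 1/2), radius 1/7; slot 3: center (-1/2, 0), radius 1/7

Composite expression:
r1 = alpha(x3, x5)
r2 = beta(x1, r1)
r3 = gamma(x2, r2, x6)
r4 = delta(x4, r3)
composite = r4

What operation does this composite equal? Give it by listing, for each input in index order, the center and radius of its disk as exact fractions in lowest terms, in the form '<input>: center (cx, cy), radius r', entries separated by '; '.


x1: center (1/21, 5/9), radius 1/378; x2: center (-1/18, 5/9), radius 1/72; x3: center (19/336, 1121/2016), radius 1/5040; x4: center (1/4, -1/4), radius 1/9; x5: center (55/1008, 559/1008), radius 1/5040; x6: center (-1/18, 1/2), radius 1/63


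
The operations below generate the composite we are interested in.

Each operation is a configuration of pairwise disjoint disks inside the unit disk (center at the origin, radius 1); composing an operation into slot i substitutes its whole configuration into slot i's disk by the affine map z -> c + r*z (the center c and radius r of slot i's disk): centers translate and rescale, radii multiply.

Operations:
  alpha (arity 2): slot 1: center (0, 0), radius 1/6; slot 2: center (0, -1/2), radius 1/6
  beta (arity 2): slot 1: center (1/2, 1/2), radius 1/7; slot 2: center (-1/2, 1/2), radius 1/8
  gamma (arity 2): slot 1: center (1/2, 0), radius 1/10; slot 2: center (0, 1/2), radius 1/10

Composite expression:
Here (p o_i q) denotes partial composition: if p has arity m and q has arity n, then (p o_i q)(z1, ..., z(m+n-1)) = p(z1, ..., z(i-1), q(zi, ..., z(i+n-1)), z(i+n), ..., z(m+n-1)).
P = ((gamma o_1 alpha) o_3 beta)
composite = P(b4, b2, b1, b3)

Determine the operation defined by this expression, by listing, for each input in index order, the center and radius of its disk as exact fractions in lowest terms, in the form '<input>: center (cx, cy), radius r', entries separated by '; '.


Below gamma, radii multiply path by path; the b-disk centers shift.
b4: after 2 affine steps, its disk has center (1/2, 0), radius 1/60
b2: after 2 affine steps, its disk has center (1/2, -1/20), radius 1/60
b1: after 2 affine steps, its disk has center (1/20, 11/20), radius 1/70
b3: after 2 affine steps, its disk has center (-1/20, 11/20), radius 1/80

b1: center (1/20, 11/20), radius 1/70; b2: center (1/2, -1/20), radius 1/60; b3: center (-1/20, 11/20), radius 1/80; b4: center (1/2, 0), radius 1/60


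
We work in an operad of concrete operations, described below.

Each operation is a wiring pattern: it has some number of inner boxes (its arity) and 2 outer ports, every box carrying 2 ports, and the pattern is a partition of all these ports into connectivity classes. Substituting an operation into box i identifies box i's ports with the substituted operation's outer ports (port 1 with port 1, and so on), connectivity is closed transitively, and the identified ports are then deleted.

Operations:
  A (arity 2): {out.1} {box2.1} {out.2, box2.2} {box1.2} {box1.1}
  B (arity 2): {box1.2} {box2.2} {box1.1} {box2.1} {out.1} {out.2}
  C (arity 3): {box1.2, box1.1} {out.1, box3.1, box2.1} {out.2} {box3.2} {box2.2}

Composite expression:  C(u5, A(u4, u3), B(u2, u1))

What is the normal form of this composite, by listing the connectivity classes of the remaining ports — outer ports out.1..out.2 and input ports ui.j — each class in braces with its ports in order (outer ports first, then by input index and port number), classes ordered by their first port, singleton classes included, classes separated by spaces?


{out.1} {out.2} {u1.1} {u1.2} {u2.1} {u2.2} {u3.1} {u3.2} {u4.1} {u4.2} {u5.1, u5.2}

Substituting into C glues patterns; closure does the rest.
A over (u4, u3) gives {out.1} {out.2, u3.2} {u3.1} {u4.1} {u4.2}, out.j being that stage's outer ports
B over (u2, u1) gives {out.1} {out.2} {u1.1} {u1.2} {u2.1} {u2.2}, out.j being that stage's outer ports
C over (u5, u4, u3, u2, u1) gives {out.1} {out.2} {u1.1} {u1.2} {u2.1} {u2.2} {u3.1} {u3.2} {u4.1} {u4.2} {u5.1, u5.2}, out.j being that stage's outer ports


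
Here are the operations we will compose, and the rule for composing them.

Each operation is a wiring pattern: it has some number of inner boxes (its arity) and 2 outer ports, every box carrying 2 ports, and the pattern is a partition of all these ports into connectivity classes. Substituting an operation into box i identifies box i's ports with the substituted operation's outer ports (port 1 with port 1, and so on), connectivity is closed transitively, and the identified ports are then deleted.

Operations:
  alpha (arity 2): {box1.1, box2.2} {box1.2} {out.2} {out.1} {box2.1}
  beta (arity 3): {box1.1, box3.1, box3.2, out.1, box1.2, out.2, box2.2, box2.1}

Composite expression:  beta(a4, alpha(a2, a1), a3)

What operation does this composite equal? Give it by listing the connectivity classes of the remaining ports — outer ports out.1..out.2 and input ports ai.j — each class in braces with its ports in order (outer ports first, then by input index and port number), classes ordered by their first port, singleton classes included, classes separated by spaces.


{out.1, out.2, a3.1, a3.2, a4.1, a4.2} {a1.1} {a1.2, a2.1} {a2.2}


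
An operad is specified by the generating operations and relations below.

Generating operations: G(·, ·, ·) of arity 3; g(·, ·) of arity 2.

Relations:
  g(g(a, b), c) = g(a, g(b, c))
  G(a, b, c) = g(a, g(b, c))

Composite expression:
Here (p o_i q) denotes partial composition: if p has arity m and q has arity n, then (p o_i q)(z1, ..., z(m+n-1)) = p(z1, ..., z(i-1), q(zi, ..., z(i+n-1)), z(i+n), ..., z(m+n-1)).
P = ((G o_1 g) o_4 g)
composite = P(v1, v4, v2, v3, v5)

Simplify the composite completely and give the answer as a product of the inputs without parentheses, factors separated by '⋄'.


Associativity of G dissolves the nesting; only the v-input order survives.
g(v1, v4) linearizes to v1 ⋄ v4
g(v3, v5) linearizes to v3 ⋄ v5
G(g(v1, v4), v2, g(v3, v5)) linearizes to v1 ⋄ v4 ⋄ v2 ⋄ v3 ⋄ v5

v1 ⋄ v4 ⋄ v2 ⋄ v3 ⋄ v5


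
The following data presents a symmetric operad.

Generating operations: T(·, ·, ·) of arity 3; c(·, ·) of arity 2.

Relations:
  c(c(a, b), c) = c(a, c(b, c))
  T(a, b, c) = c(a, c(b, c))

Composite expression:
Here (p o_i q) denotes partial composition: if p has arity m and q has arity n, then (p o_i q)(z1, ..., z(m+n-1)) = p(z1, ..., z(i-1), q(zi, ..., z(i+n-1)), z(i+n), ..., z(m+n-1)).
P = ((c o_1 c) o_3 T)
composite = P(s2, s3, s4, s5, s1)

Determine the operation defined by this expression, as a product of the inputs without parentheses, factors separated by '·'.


s2 · s3 · s4 · s5 · s1

The c-tree's shape is irrelevant; the s-reading-order decides.
c(s2, s3) unparenthesizes to s2 · s3
T(s4, s5, s1) unparenthesizes to s4 · s5 · s1
c(c(s2, s3), T(s4, s5, s1)) unparenthesizes to s2 · s3 · s4 · s5 · s1


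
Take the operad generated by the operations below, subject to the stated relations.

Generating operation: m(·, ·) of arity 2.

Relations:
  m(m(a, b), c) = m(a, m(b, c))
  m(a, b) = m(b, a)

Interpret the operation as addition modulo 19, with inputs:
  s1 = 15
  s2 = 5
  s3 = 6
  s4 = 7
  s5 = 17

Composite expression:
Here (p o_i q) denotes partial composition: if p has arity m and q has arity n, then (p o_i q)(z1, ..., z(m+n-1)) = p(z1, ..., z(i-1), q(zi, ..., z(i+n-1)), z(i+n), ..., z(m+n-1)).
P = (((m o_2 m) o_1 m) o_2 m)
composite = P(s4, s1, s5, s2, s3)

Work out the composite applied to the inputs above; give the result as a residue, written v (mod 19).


12 (mod 19)

m(s1, s5) = 13
m(s4, m(s1, s5)) = 1
m(s2, s3) = 11
m(m(s4, m(s1, s5)), m(s2, s3)) = 12


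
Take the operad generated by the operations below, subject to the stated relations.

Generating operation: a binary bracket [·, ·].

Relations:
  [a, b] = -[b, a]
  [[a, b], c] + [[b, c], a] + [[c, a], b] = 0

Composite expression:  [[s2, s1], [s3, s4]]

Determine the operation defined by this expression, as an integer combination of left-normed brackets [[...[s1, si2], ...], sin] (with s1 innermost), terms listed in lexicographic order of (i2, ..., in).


-[[[s1, s2], s3], s4] + [[[s1, s2], s4], s3]

Expand each bracket as ab - ba; the s1-initial words give the coefficients.
Composite bracket: [[s2, s1], [s3, s4]]
Applying ab - ba throughout gives 8 signed words (2^3 = 8).
Collect the words opening with s1:
  sign of s1s2s3s4 is -1, so it contributes -[[[s1, s2], s3], s4]
  sign of s1s2s4s3 is +1, so it contributes +[[[s1, s2], s4], s3]


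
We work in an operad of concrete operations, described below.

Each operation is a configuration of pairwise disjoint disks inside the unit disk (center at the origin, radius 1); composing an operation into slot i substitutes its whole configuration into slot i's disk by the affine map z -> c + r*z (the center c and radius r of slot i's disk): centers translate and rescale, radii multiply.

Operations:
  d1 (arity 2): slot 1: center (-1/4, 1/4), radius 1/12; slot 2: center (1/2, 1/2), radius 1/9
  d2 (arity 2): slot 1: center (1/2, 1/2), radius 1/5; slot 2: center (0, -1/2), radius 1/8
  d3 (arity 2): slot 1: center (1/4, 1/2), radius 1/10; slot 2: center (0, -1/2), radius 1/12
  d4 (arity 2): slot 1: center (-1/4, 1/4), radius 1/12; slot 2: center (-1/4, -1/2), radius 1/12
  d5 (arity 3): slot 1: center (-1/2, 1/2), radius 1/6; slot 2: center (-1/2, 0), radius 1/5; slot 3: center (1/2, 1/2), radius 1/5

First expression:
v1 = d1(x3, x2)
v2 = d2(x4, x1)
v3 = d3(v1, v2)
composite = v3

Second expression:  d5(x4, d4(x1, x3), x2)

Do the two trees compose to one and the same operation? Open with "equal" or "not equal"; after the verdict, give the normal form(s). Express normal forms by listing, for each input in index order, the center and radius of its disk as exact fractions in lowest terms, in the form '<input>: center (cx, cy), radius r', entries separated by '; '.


not equal; first: x1: center (0, -13/24), radius 1/96; x2: center (3/10, 11/20), radius 1/90; x3: center (9/40, 21/40), radius 1/120; x4: center (1/24, -11/24), radius 1/60; second: x1: center (-11/20, 1/20), radius 1/60; x2: center (1/2, 1/2), radius 1/5; x3: center (-11/20, -1/10), radius 1/60; x4: center (-1/2, 1/2), radius 1/6


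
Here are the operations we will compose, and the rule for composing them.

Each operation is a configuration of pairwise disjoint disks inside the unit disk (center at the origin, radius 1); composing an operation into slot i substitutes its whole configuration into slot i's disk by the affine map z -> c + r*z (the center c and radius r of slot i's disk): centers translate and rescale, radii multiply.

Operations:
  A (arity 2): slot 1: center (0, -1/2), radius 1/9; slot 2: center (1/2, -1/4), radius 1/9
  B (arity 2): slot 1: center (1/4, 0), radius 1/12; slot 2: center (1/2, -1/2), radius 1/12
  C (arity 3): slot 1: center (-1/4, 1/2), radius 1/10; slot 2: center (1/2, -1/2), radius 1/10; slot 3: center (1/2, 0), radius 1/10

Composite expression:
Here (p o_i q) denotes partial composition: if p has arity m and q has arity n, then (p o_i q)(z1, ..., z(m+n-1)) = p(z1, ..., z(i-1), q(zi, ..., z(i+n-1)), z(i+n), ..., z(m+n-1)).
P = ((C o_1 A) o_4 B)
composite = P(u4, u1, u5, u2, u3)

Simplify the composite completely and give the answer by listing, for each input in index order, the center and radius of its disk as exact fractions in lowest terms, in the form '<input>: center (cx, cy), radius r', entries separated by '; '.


u1: center (-1/5, 19/40), radius 1/90; u2: center (21/40, 0), radius 1/120; u3: center (11/20, -1/20), radius 1/120; u4: center (-1/4, 9/20), radius 1/90; u5: center (1/2, -1/2), radius 1/10

Only the slot chain above each u matters under C; compose those maps.
input u4: composing its 2 substitution steps yields center (-1/4, 9/20), radius 1/90
input u1: composing its 2 substitution steps yields center (-1/5, 19/40), radius 1/90
input u5: composing its 1 substitution step yields center (1/2, -1/2), radius 1/10
input u2: composing its 2 substitution steps yields center (21/40, 0), radius 1/120
input u3: composing its 2 substitution steps yields center (11/20, -1/20), radius 1/120


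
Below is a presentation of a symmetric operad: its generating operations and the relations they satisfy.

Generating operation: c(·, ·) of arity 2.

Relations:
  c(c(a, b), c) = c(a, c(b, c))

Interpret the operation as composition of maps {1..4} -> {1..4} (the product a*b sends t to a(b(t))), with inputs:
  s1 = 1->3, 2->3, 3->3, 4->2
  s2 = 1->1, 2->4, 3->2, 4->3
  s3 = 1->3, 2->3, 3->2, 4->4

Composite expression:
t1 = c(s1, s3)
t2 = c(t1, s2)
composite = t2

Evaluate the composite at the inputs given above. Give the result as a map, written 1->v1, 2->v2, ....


1->3, 2->2, 3->3, 4->3


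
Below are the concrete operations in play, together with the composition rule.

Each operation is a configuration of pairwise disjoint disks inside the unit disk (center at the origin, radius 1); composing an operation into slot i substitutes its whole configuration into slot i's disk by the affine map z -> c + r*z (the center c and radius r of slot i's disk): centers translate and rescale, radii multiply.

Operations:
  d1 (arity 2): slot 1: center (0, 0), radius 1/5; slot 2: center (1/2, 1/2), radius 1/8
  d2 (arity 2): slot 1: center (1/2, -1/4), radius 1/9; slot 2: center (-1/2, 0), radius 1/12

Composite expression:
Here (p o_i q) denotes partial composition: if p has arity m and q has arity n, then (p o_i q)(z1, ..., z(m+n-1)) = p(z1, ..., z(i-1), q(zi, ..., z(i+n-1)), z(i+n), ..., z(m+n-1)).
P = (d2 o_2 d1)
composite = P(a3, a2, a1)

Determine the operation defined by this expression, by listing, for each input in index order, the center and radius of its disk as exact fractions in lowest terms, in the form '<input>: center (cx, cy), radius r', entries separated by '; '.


a1: center (-11/24, 1/24), radius 1/96; a2: center (-1/2, 0), radius 1/60; a3: center (1/2, -1/4), radius 1/9

Below d2, radii multiply path by path; the a-disk centers shift.
a3 passes through 1 substitution, ending at center (1/2, -1/4), radius 1/9
a2 passes through 2 substitutions, ending at center (-1/2, 0), radius 1/60
a1 passes through 2 substitutions, ending at center (-11/24, 1/24), radius 1/96


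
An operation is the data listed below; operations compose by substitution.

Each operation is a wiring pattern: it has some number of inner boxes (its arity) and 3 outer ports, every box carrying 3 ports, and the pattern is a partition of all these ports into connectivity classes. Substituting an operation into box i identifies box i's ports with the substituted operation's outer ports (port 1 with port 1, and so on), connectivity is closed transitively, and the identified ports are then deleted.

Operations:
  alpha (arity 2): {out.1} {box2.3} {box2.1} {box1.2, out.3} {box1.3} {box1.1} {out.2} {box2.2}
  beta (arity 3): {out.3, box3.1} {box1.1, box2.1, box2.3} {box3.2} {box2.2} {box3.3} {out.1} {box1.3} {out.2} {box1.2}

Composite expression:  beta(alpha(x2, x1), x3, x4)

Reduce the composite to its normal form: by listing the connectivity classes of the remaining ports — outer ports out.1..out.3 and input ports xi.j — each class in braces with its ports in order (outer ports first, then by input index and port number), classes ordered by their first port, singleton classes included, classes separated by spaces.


Substituting into beta glues patterns; closure does the rest.
the subtree at alpha composes to {out.1} {out.2} {out.3, x2.2} {x1.1} {x1.2} {x1.3} {x2.1} {x2.3} on (x2, x1); out.j = own outer ports
the subtree at beta composes to {out.1} {out.2} {out.3, x4.1} {x1.1} {x1.2} {x1.3} {x2.1} {x2.2} {x2.3} {x3.1, x3.3} {x3.2} {x4.2} {x4.3} on (x2, x1, x3, x4); out.j = own outer ports

{out.1} {out.2} {out.3, x4.1} {x1.1} {x1.2} {x1.3} {x2.1} {x2.2} {x2.3} {x3.1, x3.3} {x3.2} {x4.2} {x4.3}


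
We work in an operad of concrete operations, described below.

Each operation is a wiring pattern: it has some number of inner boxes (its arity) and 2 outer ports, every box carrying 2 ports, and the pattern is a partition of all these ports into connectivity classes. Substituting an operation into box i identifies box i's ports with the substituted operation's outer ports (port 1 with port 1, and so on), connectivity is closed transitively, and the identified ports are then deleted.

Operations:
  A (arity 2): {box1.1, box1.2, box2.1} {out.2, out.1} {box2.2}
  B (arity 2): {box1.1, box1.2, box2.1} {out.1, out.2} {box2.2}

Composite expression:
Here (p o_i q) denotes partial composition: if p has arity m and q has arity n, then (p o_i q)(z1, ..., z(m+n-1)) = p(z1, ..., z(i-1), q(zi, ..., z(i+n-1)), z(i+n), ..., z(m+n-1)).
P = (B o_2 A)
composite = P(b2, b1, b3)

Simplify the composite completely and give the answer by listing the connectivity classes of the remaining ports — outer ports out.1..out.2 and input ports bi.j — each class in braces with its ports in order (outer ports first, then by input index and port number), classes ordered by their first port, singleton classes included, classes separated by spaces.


Two ports join when wires chain via B-identified ports.
A over (b1, b3) gives {out.1, out.2} {b1.1, b1.2, b3.1} {b3.2}, out.j being that stage's outer ports
B over (b2, b1, b3) gives {out.1, out.2} {b1.1, b1.2, b3.1} {b2.1, b2.2} {b3.2}, out.j being that stage's outer ports

{out.1, out.2} {b1.1, b1.2, b3.1} {b2.1, b2.2} {b3.2}


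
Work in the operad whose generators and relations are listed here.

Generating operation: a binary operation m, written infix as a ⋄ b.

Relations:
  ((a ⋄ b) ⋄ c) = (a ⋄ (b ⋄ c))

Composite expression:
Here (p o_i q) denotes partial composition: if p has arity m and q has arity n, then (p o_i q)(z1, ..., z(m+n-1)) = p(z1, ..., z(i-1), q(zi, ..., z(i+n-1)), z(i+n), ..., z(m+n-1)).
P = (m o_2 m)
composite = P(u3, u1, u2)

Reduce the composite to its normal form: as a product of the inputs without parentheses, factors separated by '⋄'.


u3 ⋄ u1 ⋄ u2

Key point: m is associative — brackets drop, the u-order remains.
(u1 ⋄ u2) flattens to u1 ⋄ u2
(u3 ⋄ (u1 ⋄ u2)) flattens to u3 ⋄ u1 ⋄ u2
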